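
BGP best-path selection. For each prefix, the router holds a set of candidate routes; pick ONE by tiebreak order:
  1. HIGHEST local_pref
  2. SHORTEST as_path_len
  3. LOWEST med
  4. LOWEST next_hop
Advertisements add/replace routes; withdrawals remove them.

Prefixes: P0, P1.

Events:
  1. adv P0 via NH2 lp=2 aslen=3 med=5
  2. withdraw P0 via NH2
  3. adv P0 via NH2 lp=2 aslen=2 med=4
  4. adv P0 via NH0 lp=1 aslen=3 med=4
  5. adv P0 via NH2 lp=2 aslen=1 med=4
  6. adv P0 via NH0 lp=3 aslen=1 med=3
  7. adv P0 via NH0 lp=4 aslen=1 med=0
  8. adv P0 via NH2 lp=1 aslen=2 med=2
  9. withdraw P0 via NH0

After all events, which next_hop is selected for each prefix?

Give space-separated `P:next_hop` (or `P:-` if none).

Op 1: best P0=NH2 P1=-
Op 2: best P0=- P1=-
Op 3: best P0=NH2 P1=-
Op 4: best P0=NH2 P1=-
Op 5: best P0=NH2 P1=-
Op 6: best P0=NH0 P1=-
Op 7: best P0=NH0 P1=-
Op 8: best P0=NH0 P1=-
Op 9: best P0=NH2 P1=-

Answer: P0:NH2 P1:-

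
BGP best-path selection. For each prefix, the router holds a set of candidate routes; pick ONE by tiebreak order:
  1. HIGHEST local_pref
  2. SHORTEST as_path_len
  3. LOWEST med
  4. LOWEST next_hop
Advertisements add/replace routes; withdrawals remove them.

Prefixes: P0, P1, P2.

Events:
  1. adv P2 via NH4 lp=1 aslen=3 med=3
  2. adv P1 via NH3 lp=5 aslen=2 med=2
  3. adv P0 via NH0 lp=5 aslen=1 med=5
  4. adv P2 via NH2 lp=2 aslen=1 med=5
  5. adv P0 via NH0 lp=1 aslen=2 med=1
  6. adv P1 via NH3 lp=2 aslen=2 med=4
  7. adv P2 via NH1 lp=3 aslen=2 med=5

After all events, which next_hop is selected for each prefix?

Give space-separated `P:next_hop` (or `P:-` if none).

Answer: P0:NH0 P1:NH3 P2:NH1

Derivation:
Op 1: best P0=- P1=- P2=NH4
Op 2: best P0=- P1=NH3 P2=NH4
Op 3: best P0=NH0 P1=NH3 P2=NH4
Op 4: best P0=NH0 P1=NH3 P2=NH2
Op 5: best P0=NH0 P1=NH3 P2=NH2
Op 6: best P0=NH0 P1=NH3 P2=NH2
Op 7: best P0=NH0 P1=NH3 P2=NH1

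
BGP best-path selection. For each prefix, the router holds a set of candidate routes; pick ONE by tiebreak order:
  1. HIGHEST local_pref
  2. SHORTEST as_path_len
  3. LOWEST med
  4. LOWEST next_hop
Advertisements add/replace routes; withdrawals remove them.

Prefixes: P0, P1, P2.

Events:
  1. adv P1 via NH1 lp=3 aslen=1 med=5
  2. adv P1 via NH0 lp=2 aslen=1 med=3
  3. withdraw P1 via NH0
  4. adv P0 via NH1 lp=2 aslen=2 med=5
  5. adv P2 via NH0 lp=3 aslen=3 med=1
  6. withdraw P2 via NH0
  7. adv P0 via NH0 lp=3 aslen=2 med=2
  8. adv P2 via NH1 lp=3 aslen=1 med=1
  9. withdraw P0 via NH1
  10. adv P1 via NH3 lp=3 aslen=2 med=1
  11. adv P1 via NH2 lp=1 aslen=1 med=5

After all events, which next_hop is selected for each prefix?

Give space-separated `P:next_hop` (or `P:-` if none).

Answer: P0:NH0 P1:NH1 P2:NH1

Derivation:
Op 1: best P0=- P1=NH1 P2=-
Op 2: best P0=- P1=NH1 P2=-
Op 3: best P0=- P1=NH1 P2=-
Op 4: best P0=NH1 P1=NH1 P2=-
Op 5: best P0=NH1 P1=NH1 P2=NH0
Op 6: best P0=NH1 P1=NH1 P2=-
Op 7: best P0=NH0 P1=NH1 P2=-
Op 8: best P0=NH0 P1=NH1 P2=NH1
Op 9: best P0=NH0 P1=NH1 P2=NH1
Op 10: best P0=NH0 P1=NH1 P2=NH1
Op 11: best P0=NH0 P1=NH1 P2=NH1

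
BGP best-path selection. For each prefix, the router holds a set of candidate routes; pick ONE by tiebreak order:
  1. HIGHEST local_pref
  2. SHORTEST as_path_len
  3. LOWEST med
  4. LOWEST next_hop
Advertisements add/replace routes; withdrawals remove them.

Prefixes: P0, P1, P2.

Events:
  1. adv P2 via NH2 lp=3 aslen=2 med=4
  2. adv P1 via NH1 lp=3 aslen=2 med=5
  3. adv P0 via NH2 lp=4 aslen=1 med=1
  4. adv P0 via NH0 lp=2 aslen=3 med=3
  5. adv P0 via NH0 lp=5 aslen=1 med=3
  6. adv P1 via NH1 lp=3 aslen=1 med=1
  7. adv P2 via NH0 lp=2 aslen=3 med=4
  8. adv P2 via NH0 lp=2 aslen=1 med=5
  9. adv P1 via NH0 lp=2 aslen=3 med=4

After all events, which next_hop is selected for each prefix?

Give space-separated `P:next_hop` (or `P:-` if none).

Answer: P0:NH0 P1:NH1 P2:NH2

Derivation:
Op 1: best P0=- P1=- P2=NH2
Op 2: best P0=- P1=NH1 P2=NH2
Op 3: best P0=NH2 P1=NH1 P2=NH2
Op 4: best P0=NH2 P1=NH1 P2=NH2
Op 5: best P0=NH0 P1=NH1 P2=NH2
Op 6: best P0=NH0 P1=NH1 P2=NH2
Op 7: best P0=NH0 P1=NH1 P2=NH2
Op 8: best P0=NH0 P1=NH1 P2=NH2
Op 9: best P0=NH0 P1=NH1 P2=NH2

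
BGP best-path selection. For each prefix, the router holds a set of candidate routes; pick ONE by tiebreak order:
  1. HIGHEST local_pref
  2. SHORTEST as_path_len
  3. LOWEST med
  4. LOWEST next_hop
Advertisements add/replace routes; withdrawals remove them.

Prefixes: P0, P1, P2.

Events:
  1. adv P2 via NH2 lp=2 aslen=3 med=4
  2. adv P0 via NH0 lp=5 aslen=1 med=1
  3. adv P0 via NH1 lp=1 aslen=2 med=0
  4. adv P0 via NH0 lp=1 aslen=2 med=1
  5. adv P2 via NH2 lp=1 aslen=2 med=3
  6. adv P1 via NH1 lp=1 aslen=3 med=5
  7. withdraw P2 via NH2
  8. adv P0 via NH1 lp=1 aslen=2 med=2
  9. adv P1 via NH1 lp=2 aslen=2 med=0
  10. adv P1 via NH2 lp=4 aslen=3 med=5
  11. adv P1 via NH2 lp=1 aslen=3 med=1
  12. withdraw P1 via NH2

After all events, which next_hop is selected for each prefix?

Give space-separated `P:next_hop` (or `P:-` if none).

Op 1: best P0=- P1=- P2=NH2
Op 2: best P0=NH0 P1=- P2=NH2
Op 3: best P0=NH0 P1=- P2=NH2
Op 4: best P0=NH1 P1=- P2=NH2
Op 5: best P0=NH1 P1=- P2=NH2
Op 6: best P0=NH1 P1=NH1 P2=NH2
Op 7: best P0=NH1 P1=NH1 P2=-
Op 8: best P0=NH0 P1=NH1 P2=-
Op 9: best P0=NH0 P1=NH1 P2=-
Op 10: best P0=NH0 P1=NH2 P2=-
Op 11: best P0=NH0 P1=NH1 P2=-
Op 12: best P0=NH0 P1=NH1 P2=-

Answer: P0:NH0 P1:NH1 P2:-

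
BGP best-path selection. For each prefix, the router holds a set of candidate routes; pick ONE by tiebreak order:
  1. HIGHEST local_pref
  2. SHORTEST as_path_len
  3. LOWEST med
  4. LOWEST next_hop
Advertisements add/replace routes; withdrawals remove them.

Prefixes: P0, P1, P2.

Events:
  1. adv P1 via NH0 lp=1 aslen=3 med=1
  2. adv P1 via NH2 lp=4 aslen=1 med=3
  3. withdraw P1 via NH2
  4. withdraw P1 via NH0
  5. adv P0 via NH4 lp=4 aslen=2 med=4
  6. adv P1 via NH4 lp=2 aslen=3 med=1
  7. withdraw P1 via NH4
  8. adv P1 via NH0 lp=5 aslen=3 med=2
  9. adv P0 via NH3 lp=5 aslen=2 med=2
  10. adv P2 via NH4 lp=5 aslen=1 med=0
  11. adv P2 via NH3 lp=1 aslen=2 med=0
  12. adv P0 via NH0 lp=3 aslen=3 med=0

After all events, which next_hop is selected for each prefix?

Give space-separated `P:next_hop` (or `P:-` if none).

Answer: P0:NH3 P1:NH0 P2:NH4

Derivation:
Op 1: best P0=- P1=NH0 P2=-
Op 2: best P0=- P1=NH2 P2=-
Op 3: best P0=- P1=NH0 P2=-
Op 4: best P0=- P1=- P2=-
Op 5: best P0=NH4 P1=- P2=-
Op 6: best P0=NH4 P1=NH4 P2=-
Op 7: best P0=NH4 P1=- P2=-
Op 8: best P0=NH4 P1=NH0 P2=-
Op 9: best P0=NH3 P1=NH0 P2=-
Op 10: best P0=NH3 P1=NH0 P2=NH4
Op 11: best P0=NH3 P1=NH0 P2=NH4
Op 12: best P0=NH3 P1=NH0 P2=NH4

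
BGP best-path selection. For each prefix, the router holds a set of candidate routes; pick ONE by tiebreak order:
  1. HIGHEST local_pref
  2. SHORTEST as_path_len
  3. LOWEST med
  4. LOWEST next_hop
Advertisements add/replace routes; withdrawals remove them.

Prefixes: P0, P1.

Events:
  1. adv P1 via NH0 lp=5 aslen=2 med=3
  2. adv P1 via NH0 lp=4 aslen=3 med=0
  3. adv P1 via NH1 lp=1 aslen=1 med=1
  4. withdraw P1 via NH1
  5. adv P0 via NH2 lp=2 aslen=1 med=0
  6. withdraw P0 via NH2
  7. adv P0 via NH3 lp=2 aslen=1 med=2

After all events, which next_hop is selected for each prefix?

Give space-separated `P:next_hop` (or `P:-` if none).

Answer: P0:NH3 P1:NH0

Derivation:
Op 1: best P0=- P1=NH0
Op 2: best P0=- P1=NH0
Op 3: best P0=- P1=NH0
Op 4: best P0=- P1=NH0
Op 5: best P0=NH2 P1=NH0
Op 6: best P0=- P1=NH0
Op 7: best P0=NH3 P1=NH0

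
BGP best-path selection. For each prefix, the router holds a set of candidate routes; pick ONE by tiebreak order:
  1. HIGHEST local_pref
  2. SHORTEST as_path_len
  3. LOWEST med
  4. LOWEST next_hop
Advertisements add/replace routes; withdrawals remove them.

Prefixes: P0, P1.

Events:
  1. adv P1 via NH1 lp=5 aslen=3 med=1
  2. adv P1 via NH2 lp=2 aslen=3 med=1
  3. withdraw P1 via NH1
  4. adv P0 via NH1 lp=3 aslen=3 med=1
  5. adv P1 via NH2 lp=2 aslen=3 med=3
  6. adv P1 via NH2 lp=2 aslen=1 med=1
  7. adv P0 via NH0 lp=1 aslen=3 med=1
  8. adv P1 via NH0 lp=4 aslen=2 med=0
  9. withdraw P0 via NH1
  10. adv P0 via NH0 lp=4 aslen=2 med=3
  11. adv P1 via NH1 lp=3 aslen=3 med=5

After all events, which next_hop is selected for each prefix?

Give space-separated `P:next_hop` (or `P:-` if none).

Answer: P0:NH0 P1:NH0

Derivation:
Op 1: best P0=- P1=NH1
Op 2: best P0=- P1=NH1
Op 3: best P0=- P1=NH2
Op 4: best P0=NH1 P1=NH2
Op 5: best P0=NH1 P1=NH2
Op 6: best P0=NH1 P1=NH2
Op 7: best P0=NH1 P1=NH2
Op 8: best P0=NH1 P1=NH0
Op 9: best P0=NH0 P1=NH0
Op 10: best P0=NH0 P1=NH0
Op 11: best P0=NH0 P1=NH0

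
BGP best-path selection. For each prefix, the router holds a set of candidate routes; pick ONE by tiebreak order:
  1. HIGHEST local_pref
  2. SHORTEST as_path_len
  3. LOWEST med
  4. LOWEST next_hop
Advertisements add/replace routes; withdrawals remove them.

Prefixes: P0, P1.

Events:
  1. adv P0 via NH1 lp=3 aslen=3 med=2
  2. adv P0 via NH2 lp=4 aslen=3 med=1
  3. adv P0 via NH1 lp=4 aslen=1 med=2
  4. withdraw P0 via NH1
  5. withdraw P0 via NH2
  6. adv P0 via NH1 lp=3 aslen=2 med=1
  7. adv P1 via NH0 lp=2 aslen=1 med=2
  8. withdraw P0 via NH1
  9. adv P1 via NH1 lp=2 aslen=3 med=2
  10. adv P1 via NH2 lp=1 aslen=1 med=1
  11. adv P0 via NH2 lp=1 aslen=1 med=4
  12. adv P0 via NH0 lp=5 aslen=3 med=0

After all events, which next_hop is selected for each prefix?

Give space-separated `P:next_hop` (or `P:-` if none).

Answer: P0:NH0 P1:NH0

Derivation:
Op 1: best P0=NH1 P1=-
Op 2: best P0=NH2 P1=-
Op 3: best P0=NH1 P1=-
Op 4: best P0=NH2 P1=-
Op 5: best P0=- P1=-
Op 6: best P0=NH1 P1=-
Op 7: best P0=NH1 P1=NH0
Op 8: best P0=- P1=NH0
Op 9: best P0=- P1=NH0
Op 10: best P0=- P1=NH0
Op 11: best P0=NH2 P1=NH0
Op 12: best P0=NH0 P1=NH0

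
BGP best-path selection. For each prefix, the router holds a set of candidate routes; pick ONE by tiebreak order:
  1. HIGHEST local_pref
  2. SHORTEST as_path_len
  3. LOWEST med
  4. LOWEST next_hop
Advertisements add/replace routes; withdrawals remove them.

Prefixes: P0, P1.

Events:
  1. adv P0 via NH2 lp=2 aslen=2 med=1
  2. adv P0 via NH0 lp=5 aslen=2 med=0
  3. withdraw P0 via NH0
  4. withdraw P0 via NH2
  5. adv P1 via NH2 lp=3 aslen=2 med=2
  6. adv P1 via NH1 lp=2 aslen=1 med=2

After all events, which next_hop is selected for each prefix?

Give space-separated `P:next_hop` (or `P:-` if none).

Op 1: best P0=NH2 P1=-
Op 2: best P0=NH0 P1=-
Op 3: best P0=NH2 P1=-
Op 4: best P0=- P1=-
Op 5: best P0=- P1=NH2
Op 6: best P0=- P1=NH2

Answer: P0:- P1:NH2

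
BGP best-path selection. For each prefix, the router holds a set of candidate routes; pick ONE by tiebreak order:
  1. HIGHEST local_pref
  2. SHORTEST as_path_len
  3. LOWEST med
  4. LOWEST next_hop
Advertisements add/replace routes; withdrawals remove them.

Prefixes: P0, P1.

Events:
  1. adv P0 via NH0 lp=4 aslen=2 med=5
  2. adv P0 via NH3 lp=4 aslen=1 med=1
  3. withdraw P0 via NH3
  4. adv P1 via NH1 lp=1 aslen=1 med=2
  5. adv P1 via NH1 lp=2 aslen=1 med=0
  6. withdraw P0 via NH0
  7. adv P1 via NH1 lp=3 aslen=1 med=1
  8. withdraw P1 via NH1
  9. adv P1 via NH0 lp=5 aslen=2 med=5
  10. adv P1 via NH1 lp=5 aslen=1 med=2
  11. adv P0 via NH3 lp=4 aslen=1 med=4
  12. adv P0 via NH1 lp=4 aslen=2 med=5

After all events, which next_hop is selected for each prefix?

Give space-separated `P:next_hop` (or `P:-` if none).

Op 1: best P0=NH0 P1=-
Op 2: best P0=NH3 P1=-
Op 3: best P0=NH0 P1=-
Op 4: best P0=NH0 P1=NH1
Op 5: best P0=NH0 P1=NH1
Op 6: best P0=- P1=NH1
Op 7: best P0=- P1=NH1
Op 8: best P0=- P1=-
Op 9: best P0=- P1=NH0
Op 10: best P0=- P1=NH1
Op 11: best P0=NH3 P1=NH1
Op 12: best P0=NH3 P1=NH1

Answer: P0:NH3 P1:NH1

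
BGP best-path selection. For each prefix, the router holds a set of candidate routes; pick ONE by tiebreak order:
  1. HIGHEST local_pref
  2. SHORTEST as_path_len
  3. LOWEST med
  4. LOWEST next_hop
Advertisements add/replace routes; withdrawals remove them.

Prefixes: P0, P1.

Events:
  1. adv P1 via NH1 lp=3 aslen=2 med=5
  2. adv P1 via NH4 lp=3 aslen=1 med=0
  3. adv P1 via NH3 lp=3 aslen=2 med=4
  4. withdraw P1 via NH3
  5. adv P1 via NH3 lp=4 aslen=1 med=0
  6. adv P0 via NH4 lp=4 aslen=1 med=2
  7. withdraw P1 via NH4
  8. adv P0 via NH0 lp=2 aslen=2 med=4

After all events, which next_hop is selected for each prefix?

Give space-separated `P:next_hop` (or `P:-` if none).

Op 1: best P0=- P1=NH1
Op 2: best P0=- P1=NH4
Op 3: best P0=- P1=NH4
Op 4: best P0=- P1=NH4
Op 5: best P0=- P1=NH3
Op 6: best P0=NH4 P1=NH3
Op 7: best P0=NH4 P1=NH3
Op 8: best P0=NH4 P1=NH3

Answer: P0:NH4 P1:NH3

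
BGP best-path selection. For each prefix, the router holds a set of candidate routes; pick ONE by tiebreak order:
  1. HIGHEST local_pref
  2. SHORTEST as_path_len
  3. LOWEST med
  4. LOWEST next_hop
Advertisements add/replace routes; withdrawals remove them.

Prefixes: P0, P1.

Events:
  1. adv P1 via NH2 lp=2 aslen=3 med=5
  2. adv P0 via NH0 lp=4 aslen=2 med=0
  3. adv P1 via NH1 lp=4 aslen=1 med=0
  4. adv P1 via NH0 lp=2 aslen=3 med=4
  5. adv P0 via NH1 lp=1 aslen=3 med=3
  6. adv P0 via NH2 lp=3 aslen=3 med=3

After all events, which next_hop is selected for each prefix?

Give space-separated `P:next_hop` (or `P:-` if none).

Answer: P0:NH0 P1:NH1

Derivation:
Op 1: best P0=- P1=NH2
Op 2: best P0=NH0 P1=NH2
Op 3: best P0=NH0 P1=NH1
Op 4: best P0=NH0 P1=NH1
Op 5: best P0=NH0 P1=NH1
Op 6: best P0=NH0 P1=NH1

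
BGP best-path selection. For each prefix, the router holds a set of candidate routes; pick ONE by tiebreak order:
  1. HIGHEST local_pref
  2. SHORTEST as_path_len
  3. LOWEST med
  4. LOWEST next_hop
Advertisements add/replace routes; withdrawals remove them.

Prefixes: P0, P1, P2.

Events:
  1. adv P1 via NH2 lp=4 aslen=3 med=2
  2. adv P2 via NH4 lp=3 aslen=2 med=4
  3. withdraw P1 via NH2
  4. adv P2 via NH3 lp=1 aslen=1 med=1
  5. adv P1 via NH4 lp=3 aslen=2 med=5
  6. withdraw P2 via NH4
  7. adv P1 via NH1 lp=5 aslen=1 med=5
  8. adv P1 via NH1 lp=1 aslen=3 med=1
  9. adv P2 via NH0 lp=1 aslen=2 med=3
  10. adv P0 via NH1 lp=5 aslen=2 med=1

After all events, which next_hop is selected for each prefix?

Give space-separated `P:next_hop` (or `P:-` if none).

Answer: P0:NH1 P1:NH4 P2:NH3

Derivation:
Op 1: best P0=- P1=NH2 P2=-
Op 2: best P0=- P1=NH2 P2=NH4
Op 3: best P0=- P1=- P2=NH4
Op 4: best P0=- P1=- P2=NH4
Op 5: best P0=- P1=NH4 P2=NH4
Op 6: best P0=- P1=NH4 P2=NH3
Op 7: best P0=- P1=NH1 P2=NH3
Op 8: best P0=- P1=NH4 P2=NH3
Op 9: best P0=- P1=NH4 P2=NH3
Op 10: best P0=NH1 P1=NH4 P2=NH3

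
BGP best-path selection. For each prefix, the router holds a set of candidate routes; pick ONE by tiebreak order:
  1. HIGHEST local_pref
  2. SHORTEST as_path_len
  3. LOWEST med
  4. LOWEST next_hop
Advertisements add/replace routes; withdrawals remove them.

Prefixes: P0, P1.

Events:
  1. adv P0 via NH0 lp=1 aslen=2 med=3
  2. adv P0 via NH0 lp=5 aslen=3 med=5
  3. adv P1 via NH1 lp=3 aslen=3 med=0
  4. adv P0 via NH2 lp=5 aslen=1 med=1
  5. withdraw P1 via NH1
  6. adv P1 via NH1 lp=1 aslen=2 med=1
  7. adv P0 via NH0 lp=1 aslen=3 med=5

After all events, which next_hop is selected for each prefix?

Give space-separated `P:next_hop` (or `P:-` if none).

Answer: P0:NH2 P1:NH1

Derivation:
Op 1: best P0=NH0 P1=-
Op 2: best P0=NH0 P1=-
Op 3: best P0=NH0 P1=NH1
Op 4: best P0=NH2 P1=NH1
Op 5: best P0=NH2 P1=-
Op 6: best P0=NH2 P1=NH1
Op 7: best P0=NH2 P1=NH1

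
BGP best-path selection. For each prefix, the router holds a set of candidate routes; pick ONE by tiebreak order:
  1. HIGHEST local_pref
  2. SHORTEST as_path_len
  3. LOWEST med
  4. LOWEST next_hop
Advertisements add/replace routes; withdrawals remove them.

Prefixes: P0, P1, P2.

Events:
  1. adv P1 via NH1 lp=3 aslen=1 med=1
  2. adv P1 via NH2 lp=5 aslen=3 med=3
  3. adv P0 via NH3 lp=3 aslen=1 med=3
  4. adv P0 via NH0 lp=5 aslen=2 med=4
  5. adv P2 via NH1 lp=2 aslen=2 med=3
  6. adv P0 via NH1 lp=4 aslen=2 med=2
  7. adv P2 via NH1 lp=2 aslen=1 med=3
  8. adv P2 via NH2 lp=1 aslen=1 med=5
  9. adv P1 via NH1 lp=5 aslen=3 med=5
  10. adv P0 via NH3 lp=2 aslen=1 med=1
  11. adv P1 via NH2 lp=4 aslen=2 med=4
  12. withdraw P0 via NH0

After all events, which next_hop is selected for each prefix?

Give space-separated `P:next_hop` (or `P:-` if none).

Answer: P0:NH1 P1:NH1 P2:NH1

Derivation:
Op 1: best P0=- P1=NH1 P2=-
Op 2: best P0=- P1=NH2 P2=-
Op 3: best P0=NH3 P1=NH2 P2=-
Op 4: best P0=NH0 P1=NH2 P2=-
Op 5: best P0=NH0 P1=NH2 P2=NH1
Op 6: best P0=NH0 P1=NH2 P2=NH1
Op 7: best P0=NH0 P1=NH2 P2=NH1
Op 8: best P0=NH0 P1=NH2 P2=NH1
Op 9: best P0=NH0 P1=NH2 P2=NH1
Op 10: best P0=NH0 P1=NH2 P2=NH1
Op 11: best P0=NH0 P1=NH1 P2=NH1
Op 12: best P0=NH1 P1=NH1 P2=NH1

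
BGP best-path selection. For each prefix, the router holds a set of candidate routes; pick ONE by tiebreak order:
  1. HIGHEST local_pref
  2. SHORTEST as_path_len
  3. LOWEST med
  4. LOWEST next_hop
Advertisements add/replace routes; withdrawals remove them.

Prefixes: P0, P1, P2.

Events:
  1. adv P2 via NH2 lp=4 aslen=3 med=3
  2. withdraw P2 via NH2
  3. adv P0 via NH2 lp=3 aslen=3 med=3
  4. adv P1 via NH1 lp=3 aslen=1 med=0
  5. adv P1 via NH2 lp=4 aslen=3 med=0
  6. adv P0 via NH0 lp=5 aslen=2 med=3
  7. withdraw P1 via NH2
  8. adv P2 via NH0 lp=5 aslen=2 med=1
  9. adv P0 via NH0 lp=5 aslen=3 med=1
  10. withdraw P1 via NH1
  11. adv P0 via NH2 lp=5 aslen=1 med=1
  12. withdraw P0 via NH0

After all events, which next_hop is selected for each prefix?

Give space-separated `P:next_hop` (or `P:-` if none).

Answer: P0:NH2 P1:- P2:NH0

Derivation:
Op 1: best P0=- P1=- P2=NH2
Op 2: best P0=- P1=- P2=-
Op 3: best P0=NH2 P1=- P2=-
Op 4: best P0=NH2 P1=NH1 P2=-
Op 5: best P0=NH2 P1=NH2 P2=-
Op 6: best P0=NH0 P1=NH2 P2=-
Op 7: best P0=NH0 P1=NH1 P2=-
Op 8: best P0=NH0 P1=NH1 P2=NH0
Op 9: best P0=NH0 P1=NH1 P2=NH0
Op 10: best P0=NH0 P1=- P2=NH0
Op 11: best P0=NH2 P1=- P2=NH0
Op 12: best P0=NH2 P1=- P2=NH0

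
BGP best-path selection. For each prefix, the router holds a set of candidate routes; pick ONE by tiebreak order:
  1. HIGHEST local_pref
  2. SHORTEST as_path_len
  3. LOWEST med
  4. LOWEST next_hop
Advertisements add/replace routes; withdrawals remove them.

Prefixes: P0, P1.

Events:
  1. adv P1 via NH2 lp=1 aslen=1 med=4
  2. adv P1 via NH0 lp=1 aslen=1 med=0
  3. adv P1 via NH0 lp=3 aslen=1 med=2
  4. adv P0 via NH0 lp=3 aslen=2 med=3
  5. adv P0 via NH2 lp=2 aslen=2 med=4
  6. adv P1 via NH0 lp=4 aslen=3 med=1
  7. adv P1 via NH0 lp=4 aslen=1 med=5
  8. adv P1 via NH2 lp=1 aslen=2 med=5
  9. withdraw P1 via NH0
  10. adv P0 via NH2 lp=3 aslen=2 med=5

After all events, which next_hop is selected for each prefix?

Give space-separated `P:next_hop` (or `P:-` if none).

Op 1: best P0=- P1=NH2
Op 2: best P0=- P1=NH0
Op 3: best P0=- P1=NH0
Op 4: best P0=NH0 P1=NH0
Op 5: best P0=NH0 P1=NH0
Op 6: best P0=NH0 P1=NH0
Op 7: best P0=NH0 P1=NH0
Op 8: best P0=NH0 P1=NH0
Op 9: best P0=NH0 P1=NH2
Op 10: best P0=NH0 P1=NH2

Answer: P0:NH0 P1:NH2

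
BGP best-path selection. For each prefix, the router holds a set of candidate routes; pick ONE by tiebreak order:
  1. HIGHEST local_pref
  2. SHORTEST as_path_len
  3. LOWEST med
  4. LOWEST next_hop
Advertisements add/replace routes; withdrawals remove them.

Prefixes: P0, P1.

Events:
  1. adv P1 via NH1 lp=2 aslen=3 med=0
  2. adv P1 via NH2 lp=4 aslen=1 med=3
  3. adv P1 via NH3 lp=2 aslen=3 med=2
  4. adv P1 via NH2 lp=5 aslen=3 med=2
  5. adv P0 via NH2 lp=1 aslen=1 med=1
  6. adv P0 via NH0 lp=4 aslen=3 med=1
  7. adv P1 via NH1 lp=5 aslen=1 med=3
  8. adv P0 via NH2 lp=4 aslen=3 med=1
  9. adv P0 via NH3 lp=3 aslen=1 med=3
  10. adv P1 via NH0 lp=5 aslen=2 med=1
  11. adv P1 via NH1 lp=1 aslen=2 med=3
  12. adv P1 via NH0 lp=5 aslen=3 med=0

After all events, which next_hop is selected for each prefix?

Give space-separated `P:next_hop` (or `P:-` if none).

Op 1: best P0=- P1=NH1
Op 2: best P0=- P1=NH2
Op 3: best P0=- P1=NH2
Op 4: best P0=- P1=NH2
Op 5: best P0=NH2 P1=NH2
Op 6: best P0=NH0 P1=NH2
Op 7: best P0=NH0 P1=NH1
Op 8: best P0=NH0 P1=NH1
Op 9: best P0=NH0 P1=NH1
Op 10: best P0=NH0 P1=NH1
Op 11: best P0=NH0 P1=NH0
Op 12: best P0=NH0 P1=NH0

Answer: P0:NH0 P1:NH0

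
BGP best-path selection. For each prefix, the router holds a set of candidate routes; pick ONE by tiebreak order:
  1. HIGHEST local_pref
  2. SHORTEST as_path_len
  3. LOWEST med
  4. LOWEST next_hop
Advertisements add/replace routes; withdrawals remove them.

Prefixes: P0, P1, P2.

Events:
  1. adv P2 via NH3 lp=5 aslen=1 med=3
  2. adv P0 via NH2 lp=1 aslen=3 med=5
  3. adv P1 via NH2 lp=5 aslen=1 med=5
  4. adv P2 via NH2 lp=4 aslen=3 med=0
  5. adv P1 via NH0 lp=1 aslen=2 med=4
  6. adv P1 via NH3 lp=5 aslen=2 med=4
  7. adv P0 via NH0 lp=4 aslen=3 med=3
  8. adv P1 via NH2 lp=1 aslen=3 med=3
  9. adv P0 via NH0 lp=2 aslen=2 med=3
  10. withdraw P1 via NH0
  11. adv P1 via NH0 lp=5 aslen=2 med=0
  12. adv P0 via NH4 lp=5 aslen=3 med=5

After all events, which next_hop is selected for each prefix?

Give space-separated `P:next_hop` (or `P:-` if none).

Answer: P0:NH4 P1:NH0 P2:NH3

Derivation:
Op 1: best P0=- P1=- P2=NH3
Op 2: best P0=NH2 P1=- P2=NH3
Op 3: best P0=NH2 P1=NH2 P2=NH3
Op 4: best P0=NH2 P1=NH2 P2=NH3
Op 5: best P0=NH2 P1=NH2 P2=NH3
Op 6: best P0=NH2 P1=NH2 P2=NH3
Op 7: best P0=NH0 P1=NH2 P2=NH3
Op 8: best P0=NH0 P1=NH3 P2=NH3
Op 9: best P0=NH0 P1=NH3 P2=NH3
Op 10: best P0=NH0 P1=NH3 P2=NH3
Op 11: best P0=NH0 P1=NH0 P2=NH3
Op 12: best P0=NH4 P1=NH0 P2=NH3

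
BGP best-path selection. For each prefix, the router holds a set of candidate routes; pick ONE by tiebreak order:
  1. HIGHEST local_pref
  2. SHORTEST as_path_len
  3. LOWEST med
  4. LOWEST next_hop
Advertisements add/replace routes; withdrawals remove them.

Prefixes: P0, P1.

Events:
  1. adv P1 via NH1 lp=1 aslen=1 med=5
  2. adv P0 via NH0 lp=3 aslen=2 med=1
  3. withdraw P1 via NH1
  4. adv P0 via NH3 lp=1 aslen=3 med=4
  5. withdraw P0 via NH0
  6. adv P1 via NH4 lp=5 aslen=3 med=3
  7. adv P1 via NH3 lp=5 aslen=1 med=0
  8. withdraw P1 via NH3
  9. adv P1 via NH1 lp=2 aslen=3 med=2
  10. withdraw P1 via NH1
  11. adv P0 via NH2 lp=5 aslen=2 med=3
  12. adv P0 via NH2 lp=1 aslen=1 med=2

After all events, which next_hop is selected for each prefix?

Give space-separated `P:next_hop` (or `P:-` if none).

Answer: P0:NH2 P1:NH4

Derivation:
Op 1: best P0=- P1=NH1
Op 2: best P0=NH0 P1=NH1
Op 3: best P0=NH0 P1=-
Op 4: best P0=NH0 P1=-
Op 5: best P0=NH3 P1=-
Op 6: best P0=NH3 P1=NH4
Op 7: best P0=NH3 P1=NH3
Op 8: best P0=NH3 P1=NH4
Op 9: best P0=NH3 P1=NH4
Op 10: best P0=NH3 P1=NH4
Op 11: best P0=NH2 P1=NH4
Op 12: best P0=NH2 P1=NH4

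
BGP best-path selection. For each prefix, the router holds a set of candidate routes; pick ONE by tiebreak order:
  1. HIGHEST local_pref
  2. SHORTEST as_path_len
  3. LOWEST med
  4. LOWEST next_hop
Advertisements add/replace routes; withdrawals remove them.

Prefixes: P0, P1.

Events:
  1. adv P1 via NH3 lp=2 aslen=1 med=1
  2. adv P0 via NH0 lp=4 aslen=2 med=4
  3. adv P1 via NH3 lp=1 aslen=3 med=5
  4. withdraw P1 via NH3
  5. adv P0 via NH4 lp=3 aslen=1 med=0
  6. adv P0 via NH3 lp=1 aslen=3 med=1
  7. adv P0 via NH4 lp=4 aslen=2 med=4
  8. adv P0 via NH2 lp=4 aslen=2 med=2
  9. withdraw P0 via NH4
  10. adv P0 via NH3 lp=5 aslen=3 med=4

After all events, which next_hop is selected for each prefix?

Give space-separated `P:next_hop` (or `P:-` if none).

Op 1: best P0=- P1=NH3
Op 2: best P0=NH0 P1=NH3
Op 3: best P0=NH0 P1=NH3
Op 4: best P0=NH0 P1=-
Op 5: best P0=NH0 P1=-
Op 6: best P0=NH0 P1=-
Op 7: best P0=NH0 P1=-
Op 8: best P0=NH2 P1=-
Op 9: best P0=NH2 P1=-
Op 10: best P0=NH3 P1=-

Answer: P0:NH3 P1:-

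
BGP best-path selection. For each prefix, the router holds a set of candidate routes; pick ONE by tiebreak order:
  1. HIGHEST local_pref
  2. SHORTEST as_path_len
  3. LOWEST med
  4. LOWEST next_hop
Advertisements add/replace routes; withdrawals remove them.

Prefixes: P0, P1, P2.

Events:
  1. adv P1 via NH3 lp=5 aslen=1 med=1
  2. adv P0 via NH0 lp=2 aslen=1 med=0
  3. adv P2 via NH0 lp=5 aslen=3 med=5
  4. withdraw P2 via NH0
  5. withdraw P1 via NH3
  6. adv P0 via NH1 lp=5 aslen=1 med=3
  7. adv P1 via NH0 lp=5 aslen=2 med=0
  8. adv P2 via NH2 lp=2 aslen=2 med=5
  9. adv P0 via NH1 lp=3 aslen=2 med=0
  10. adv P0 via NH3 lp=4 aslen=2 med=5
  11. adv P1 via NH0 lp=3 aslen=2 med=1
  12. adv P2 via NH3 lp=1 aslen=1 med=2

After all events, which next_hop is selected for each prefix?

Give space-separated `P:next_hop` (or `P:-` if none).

Op 1: best P0=- P1=NH3 P2=-
Op 2: best P0=NH0 P1=NH3 P2=-
Op 3: best P0=NH0 P1=NH3 P2=NH0
Op 4: best P0=NH0 P1=NH3 P2=-
Op 5: best P0=NH0 P1=- P2=-
Op 6: best P0=NH1 P1=- P2=-
Op 7: best P0=NH1 P1=NH0 P2=-
Op 8: best P0=NH1 P1=NH0 P2=NH2
Op 9: best P0=NH1 P1=NH0 P2=NH2
Op 10: best P0=NH3 P1=NH0 P2=NH2
Op 11: best P0=NH3 P1=NH0 P2=NH2
Op 12: best P0=NH3 P1=NH0 P2=NH2

Answer: P0:NH3 P1:NH0 P2:NH2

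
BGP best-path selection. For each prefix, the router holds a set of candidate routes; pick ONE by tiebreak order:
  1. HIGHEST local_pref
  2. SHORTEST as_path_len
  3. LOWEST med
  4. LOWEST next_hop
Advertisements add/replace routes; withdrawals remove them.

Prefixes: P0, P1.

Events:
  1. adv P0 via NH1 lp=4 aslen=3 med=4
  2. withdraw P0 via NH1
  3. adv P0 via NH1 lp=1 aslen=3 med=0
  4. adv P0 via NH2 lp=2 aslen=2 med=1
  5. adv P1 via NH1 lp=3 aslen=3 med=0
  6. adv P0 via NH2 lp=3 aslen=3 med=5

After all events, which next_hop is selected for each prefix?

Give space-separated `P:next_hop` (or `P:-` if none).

Answer: P0:NH2 P1:NH1

Derivation:
Op 1: best P0=NH1 P1=-
Op 2: best P0=- P1=-
Op 3: best P0=NH1 P1=-
Op 4: best P0=NH2 P1=-
Op 5: best P0=NH2 P1=NH1
Op 6: best P0=NH2 P1=NH1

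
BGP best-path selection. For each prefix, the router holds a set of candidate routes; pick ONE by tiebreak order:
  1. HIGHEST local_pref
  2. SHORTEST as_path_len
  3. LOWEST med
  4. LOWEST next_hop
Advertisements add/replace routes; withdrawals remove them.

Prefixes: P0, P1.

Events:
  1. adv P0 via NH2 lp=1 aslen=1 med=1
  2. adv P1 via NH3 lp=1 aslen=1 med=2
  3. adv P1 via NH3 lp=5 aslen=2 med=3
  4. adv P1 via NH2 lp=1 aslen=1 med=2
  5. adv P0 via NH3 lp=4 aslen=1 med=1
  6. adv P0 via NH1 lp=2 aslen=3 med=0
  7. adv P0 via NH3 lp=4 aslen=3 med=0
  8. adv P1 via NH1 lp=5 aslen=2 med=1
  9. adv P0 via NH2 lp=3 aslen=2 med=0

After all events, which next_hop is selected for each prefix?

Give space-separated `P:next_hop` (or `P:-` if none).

Op 1: best P0=NH2 P1=-
Op 2: best P0=NH2 P1=NH3
Op 3: best P0=NH2 P1=NH3
Op 4: best P0=NH2 P1=NH3
Op 5: best P0=NH3 P1=NH3
Op 6: best P0=NH3 P1=NH3
Op 7: best P0=NH3 P1=NH3
Op 8: best P0=NH3 P1=NH1
Op 9: best P0=NH3 P1=NH1

Answer: P0:NH3 P1:NH1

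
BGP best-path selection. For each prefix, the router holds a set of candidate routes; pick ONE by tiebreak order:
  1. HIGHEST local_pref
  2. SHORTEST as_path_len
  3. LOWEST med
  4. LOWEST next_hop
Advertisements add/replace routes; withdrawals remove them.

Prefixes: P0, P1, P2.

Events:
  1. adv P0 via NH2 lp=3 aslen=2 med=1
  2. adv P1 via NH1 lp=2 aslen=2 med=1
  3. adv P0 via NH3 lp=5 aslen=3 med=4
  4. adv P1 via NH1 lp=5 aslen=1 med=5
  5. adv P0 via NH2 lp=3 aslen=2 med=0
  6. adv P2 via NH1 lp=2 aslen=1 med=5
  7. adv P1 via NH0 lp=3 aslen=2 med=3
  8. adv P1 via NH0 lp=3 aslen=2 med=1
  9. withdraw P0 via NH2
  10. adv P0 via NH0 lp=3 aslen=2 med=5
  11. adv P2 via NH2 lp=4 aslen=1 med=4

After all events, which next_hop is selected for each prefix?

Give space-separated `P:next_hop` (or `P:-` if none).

Answer: P0:NH3 P1:NH1 P2:NH2

Derivation:
Op 1: best P0=NH2 P1=- P2=-
Op 2: best P0=NH2 P1=NH1 P2=-
Op 3: best P0=NH3 P1=NH1 P2=-
Op 4: best P0=NH3 P1=NH1 P2=-
Op 5: best P0=NH3 P1=NH1 P2=-
Op 6: best P0=NH3 P1=NH1 P2=NH1
Op 7: best P0=NH3 P1=NH1 P2=NH1
Op 8: best P0=NH3 P1=NH1 P2=NH1
Op 9: best P0=NH3 P1=NH1 P2=NH1
Op 10: best P0=NH3 P1=NH1 P2=NH1
Op 11: best P0=NH3 P1=NH1 P2=NH2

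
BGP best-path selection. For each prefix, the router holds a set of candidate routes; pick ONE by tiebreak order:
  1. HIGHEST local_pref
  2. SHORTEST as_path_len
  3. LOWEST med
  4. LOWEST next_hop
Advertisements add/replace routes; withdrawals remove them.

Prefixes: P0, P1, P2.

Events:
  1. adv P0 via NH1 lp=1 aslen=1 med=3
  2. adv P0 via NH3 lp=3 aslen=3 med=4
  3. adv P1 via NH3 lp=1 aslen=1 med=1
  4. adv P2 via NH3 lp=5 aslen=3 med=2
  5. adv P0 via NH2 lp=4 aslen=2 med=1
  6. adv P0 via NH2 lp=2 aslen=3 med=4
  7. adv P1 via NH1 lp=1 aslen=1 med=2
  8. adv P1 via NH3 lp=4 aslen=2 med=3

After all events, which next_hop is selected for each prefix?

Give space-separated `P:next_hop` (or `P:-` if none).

Answer: P0:NH3 P1:NH3 P2:NH3

Derivation:
Op 1: best P0=NH1 P1=- P2=-
Op 2: best P0=NH3 P1=- P2=-
Op 3: best P0=NH3 P1=NH3 P2=-
Op 4: best P0=NH3 P1=NH3 P2=NH3
Op 5: best P0=NH2 P1=NH3 P2=NH3
Op 6: best P0=NH3 P1=NH3 P2=NH3
Op 7: best P0=NH3 P1=NH3 P2=NH3
Op 8: best P0=NH3 P1=NH3 P2=NH3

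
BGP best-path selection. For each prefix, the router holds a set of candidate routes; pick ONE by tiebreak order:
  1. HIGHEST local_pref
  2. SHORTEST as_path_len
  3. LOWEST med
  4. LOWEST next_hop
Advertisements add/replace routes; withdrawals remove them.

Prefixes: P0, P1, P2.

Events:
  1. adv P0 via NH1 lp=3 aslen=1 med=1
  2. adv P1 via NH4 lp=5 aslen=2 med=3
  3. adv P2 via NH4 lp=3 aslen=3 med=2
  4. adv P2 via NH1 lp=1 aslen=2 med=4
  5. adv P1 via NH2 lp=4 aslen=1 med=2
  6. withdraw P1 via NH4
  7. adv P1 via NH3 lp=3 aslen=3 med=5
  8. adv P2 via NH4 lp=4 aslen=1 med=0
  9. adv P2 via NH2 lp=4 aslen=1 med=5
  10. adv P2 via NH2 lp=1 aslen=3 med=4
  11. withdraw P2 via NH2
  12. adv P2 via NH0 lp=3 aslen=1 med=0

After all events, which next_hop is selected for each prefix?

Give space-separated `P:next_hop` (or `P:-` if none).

Answer: P0:NH1 P1:NH2 P2:NH4

Derivation:
Op 1: best P0=NH1 P1=- P2=-
Op 2: best P0=NH1 P1=NH4 P2=-
Op 3: best P0=NH1 P1=NH4 P2=NH4
Op 4: best P0=NH1 P1=NH4 P2=NH4
Op 5: best P0=NH1 P1=NH4 P2=NH4
Op 6: best P0=NH1 P1=NH2 P2=NH4
Op 7: best P0=NH1 P1=NH2 P2=NH4
Op 8: best P0=NH1 P1=NH2 P2=NH4
Op 9: best P0=NH1 P1=NH2 P2=NH4
Op 10: best P0=NH1 P1=NH2 P2=NH4
Op 11: best P0=NH1 P1=NH2 P2=NH4
Op 12: best P0=NH1 P1=NH2 P2=NH4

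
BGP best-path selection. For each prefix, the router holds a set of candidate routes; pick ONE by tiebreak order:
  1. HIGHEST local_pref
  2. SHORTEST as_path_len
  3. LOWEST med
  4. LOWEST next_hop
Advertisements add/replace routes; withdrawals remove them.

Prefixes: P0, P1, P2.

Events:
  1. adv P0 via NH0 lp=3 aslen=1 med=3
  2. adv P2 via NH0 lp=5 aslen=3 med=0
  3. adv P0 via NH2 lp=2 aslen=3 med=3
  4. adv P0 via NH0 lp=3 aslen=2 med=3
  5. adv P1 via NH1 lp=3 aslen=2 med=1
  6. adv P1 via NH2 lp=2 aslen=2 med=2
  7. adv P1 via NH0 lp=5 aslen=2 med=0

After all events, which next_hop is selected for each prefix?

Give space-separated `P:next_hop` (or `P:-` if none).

Answer: P0:NH0 P1:NH0 P2:NH0

Derivation:
Op 1: best P0=NH0 P1=- P2=-
Op 2: best P0=NH0 P1=- P2=NH0
Op 3: best P0=NH0 P1=- P2=NH0
Op 4: best P0=NH0 P1=- P2=NH0
Op 5: best P0=NH0 P1=NH1 P2=NH0
Op 6: best P0=NH0 P1=NH1 P2=NH0
Op 7: best P0=NH0 P1=NH0 P2=NH0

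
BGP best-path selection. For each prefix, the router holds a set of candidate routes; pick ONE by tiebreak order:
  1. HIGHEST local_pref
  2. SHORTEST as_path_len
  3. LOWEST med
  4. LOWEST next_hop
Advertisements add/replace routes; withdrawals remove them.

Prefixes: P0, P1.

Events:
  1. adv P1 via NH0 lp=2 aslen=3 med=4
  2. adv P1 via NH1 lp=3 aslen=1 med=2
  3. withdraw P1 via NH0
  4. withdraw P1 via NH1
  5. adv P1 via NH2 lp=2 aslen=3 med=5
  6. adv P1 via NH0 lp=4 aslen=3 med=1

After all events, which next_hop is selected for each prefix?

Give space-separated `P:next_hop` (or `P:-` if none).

Op 1: best P0=- P1=NH0
Op 2: best P0=- P1=NH1
Op 3: best P0=- P1=NH1
Op 4: best P0=- P1=-
Op 5: best P0=- P1=NH2
Op 6: best P0=- P1=NH0

Answer: P0:- P1:NH0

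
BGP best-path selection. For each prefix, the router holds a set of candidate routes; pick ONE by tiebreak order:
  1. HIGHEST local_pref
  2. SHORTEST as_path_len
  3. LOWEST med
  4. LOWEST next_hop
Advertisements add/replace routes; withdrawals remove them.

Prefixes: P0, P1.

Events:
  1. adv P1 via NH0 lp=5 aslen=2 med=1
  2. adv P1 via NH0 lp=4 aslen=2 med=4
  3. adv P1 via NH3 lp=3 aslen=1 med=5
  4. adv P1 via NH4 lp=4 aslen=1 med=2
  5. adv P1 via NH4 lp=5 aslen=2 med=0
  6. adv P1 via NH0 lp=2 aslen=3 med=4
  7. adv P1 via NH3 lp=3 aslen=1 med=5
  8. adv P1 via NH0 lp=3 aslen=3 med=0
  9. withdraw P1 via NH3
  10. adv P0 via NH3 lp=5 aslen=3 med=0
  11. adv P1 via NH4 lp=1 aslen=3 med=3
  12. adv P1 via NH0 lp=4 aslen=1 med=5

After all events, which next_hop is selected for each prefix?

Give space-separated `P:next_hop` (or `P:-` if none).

Answer: P0:NH3 P1:NH0

Derivation:
Op 1: best P0=- P1=NH0
Op 2: best P0=- P1=NH0
Op 3: best P0=- P1=NH0
Op 4: best P0=- P1=NH4
Op 5: best P0=- P1=NH4
Op 6: best P0=- P1=NH4
Op 7: best P0=- P1=NH4
Op 8: best P0=- P1=NH4
Op 9: best P0=- P1=NH4
Op 10: best P0=NH3 P1=NH4
Op 11: best P0=NH3 P1=NH0
Op 12: best P0=NH3 P1=NH0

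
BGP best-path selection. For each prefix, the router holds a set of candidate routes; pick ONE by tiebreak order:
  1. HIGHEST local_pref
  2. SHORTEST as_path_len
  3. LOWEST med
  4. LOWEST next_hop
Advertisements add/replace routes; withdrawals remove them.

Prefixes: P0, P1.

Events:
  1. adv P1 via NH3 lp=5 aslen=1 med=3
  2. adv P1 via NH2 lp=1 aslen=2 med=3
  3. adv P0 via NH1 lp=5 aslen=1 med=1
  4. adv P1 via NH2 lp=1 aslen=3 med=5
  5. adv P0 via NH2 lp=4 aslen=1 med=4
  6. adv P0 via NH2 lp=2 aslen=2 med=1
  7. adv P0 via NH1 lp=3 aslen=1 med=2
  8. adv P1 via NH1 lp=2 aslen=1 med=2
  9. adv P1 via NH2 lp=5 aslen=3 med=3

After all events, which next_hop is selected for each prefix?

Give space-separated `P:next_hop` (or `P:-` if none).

Op 1: best P0=- P1=NH3
Op 2: best P0=- P1=NH3
Op 3: best P0=NH1 P1=NH3
Op 4: best P0=NH1 P1=NH3
Op 5: best P0=NH1 P1=NH3
Op 6: best P0=NH1 P1=NH3
Op 7: best P0=NH1 P1=NH3
Op 8: best P0=NH1 P1=NH3
Op 9: best P0=NH1 P1=NH3

Answer: P0:NH1 P1:NH3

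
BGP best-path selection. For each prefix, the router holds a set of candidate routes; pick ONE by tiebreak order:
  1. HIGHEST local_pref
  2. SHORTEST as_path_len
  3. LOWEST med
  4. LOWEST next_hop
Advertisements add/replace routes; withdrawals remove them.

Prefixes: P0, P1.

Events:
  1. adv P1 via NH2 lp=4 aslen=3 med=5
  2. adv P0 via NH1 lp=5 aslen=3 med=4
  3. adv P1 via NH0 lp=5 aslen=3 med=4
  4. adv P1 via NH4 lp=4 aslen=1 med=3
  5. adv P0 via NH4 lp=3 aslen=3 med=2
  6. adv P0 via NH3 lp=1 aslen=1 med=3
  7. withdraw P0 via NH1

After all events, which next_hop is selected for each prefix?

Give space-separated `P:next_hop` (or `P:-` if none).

Op 1: best P0=- P1=NH2
Op 2: best P0=NH1 P1=NH2
Op 3: best P0=NH1 P1=NH0
Op 4: best P0=NH1 P1=NH0
Op 5: best P0=NH1 P1=NH0
Op 6: best P0=NH1 P1=NH0
Op 7: best P0=NH4 P1=NH0

Answer: P0:NH4 P1:NH0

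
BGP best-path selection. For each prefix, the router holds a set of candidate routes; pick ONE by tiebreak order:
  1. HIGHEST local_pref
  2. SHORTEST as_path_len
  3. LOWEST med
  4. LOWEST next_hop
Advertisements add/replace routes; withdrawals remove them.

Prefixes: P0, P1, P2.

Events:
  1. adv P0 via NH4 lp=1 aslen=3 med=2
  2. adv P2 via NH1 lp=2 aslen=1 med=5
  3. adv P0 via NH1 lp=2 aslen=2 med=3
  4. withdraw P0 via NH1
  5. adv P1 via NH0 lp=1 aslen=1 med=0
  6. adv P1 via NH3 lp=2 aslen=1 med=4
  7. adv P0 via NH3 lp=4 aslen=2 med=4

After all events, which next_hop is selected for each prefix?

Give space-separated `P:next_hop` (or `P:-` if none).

Op 1: best P0=NH4 P1=- P2=-
Op 2: best P0=NH4 P1=- P2=NH1
Op 3: best P0=NH1 P1=- P2=NH1
Op 4: best P0=NH4 P1=- P2=NH1
Op 5: best P0=NH4 P1=NH0 P2=NH1
Op 6: best P0=NH4 P1=NH3 P2=NH1
Op 7: best P0=NH3 P1=NH3 P2=NH1

Answer: P0:NH3 P1:NH3 P2:NH1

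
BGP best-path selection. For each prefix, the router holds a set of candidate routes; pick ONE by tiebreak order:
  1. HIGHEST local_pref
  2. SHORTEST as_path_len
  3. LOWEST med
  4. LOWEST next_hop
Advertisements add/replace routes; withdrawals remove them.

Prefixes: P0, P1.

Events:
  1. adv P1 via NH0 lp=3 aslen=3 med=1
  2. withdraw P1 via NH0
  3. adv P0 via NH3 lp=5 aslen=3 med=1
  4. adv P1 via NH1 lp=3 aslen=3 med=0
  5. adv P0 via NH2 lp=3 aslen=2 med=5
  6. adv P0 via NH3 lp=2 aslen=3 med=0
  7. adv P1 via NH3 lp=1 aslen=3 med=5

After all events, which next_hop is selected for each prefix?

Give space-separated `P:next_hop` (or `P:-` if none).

Answer: P0:NH2 P1:NH1

Derivation:
Op 1: best P0=- P1=NH0
Op 2: best P0=- P1=-
Op 3: best P0=NH3 P1=-
Op 4: best P0=NH3 P1=NH1
Op 5: best P0=NH3 P1=NH1
Op 6: best P0=NH2 P1=NH1
Op 7: best P0=NH2 P1=NH1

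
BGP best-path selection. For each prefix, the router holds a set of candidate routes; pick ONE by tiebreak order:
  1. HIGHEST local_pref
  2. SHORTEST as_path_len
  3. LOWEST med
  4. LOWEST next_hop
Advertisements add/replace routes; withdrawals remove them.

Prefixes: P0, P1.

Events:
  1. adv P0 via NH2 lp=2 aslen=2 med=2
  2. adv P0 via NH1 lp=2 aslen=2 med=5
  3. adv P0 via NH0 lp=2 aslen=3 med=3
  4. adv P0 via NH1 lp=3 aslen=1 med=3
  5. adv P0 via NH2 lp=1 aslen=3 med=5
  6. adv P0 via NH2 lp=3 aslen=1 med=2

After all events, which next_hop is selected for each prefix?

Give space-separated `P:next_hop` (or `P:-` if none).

Op 1: best P0=NH2 P1=-
Op 2: best P0=NH2 P1=-
Op 3: best P0=NH2 P1=-
Op 4: best P0=NH1 P1=-
Op 5: best P0=NH1 P1=-
Op 6: best P0=NH2 P1=-

Answer: P0:NH2 P1:-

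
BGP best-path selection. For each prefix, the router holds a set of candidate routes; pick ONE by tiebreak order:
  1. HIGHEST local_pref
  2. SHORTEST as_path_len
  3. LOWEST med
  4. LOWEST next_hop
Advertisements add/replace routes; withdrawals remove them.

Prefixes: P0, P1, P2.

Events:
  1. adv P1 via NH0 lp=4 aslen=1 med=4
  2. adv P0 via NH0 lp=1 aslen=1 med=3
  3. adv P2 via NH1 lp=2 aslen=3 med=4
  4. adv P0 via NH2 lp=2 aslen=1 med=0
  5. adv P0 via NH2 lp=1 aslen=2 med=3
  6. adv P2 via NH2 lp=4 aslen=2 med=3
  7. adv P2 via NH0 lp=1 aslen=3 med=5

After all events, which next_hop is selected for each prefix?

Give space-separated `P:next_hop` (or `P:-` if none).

Op 1: best P0=- P1=NH0 P2=-
Op 2: best P0=NH0 P1=NH0 P2=-
Op 3: best P0=NH0 P1=NH0 P2=NH1
Op 4: best P0=NH2 P1=NH0 P2=NH1
Op 5: best P0=NH0 P1=NH0 P2=NH1
Op 6: best P0=NH0 P1=NH0 P2=NH2
Op 7: best P0=NH0 P1=NH0 P2=NH2

Answer: P0:NH0 P1:NH0 P2:NH2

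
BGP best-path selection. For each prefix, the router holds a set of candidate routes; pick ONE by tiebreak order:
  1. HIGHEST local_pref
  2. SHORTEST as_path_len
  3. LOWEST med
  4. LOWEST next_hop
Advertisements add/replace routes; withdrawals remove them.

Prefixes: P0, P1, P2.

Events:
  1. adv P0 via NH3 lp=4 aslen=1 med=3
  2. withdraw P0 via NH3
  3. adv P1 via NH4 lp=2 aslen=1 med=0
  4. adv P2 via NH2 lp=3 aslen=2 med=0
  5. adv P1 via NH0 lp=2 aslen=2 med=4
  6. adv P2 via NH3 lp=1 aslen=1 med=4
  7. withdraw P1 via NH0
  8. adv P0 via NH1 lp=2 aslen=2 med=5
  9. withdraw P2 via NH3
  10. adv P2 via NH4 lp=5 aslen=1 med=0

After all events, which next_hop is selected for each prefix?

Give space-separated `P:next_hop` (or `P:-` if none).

Op 1: best P0=NH3 P1=- P2=-
Op 2: best P0=- P1=- P2=-
Op 3: best P0=- P1=NH4 P2=-
Op 4: best P0=- P1=NH4 P2=NH2
Op 5: best P0=- P1=NH4 P2=NH2
Op 6: best P0=- P1=NH4 P2=NH2
Op 7: best P0=- P1=NH4 P2=NH2
Op 8: best P0=NH1 P1=NH4 P2=NH2
Op 9: best P0=NH1 P1=NH4 P2=NH2
Op 10: best P0=NH1 P1=NH4 P2=NH4

Answer: P0:NH1 P1:NH4 P2:NH4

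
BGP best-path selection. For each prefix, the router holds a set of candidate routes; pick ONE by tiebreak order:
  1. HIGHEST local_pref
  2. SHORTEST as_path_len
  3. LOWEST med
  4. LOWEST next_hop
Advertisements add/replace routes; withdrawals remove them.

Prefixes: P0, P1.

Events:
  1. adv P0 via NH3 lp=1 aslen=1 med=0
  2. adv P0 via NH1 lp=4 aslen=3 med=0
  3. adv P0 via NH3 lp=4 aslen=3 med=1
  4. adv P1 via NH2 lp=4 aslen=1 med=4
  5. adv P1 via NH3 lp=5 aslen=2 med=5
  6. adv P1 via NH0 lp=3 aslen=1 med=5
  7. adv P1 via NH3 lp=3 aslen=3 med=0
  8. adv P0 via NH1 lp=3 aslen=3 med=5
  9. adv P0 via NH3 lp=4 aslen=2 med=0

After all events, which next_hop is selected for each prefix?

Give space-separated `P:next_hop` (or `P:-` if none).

Op 1: best P0=NH3 P1=-
Op 2: best P0=NH1 P1=-
Op 3: best P0=NH1 P1=-
Op 4: best P0=NH1 P1=NH2
Op 5: best P0=NH1 P1=NH3
Op 6: best P0=NH1 P1=NH3
Op 7: best P0=NH1 P1=NH2
Op 8: best P0=NH3 P1=NH2
Op 9: best P0=NH3 P1=NH2

Answer: P0:NH3 P1:NH2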